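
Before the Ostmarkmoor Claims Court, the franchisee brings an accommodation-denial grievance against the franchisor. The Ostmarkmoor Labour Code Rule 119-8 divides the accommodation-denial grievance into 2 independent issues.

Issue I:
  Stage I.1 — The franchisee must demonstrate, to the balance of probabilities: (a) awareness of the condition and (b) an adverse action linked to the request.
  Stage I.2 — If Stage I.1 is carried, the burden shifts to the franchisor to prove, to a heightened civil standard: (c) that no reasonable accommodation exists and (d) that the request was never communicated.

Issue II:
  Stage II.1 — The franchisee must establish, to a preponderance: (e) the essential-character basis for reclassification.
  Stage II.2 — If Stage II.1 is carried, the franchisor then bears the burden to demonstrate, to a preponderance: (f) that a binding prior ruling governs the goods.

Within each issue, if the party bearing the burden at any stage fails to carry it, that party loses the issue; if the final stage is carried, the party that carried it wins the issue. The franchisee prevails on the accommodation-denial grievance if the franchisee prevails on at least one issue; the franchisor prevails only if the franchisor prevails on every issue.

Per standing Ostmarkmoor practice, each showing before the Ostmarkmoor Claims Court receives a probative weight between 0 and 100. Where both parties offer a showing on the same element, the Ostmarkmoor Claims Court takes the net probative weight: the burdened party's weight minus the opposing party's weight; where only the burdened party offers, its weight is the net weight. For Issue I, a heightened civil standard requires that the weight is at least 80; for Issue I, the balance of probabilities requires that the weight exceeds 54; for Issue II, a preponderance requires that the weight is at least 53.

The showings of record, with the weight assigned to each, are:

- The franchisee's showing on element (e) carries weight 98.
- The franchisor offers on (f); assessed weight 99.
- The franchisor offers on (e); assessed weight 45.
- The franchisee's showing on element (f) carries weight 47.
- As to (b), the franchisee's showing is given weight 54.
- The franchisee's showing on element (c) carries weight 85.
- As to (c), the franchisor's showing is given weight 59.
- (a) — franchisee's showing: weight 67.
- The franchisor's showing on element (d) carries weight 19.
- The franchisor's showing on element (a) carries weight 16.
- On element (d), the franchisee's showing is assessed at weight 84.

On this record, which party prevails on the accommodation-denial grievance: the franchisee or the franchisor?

— Issue I —
Stage I.1 — burden on franchisee; standard: the balance of probabilities (weight exceeds 54).
    (a): 67 − 16 = 51 ≤ 54 [not met]
    (b): 54 ≤ 54 [not met]
  The franchisee does not carry Stage I.1.
So the franchisor prevails on this issue.
— Issue II —
Stage II.1 (franchisee, a preponderance, weight is at least 53): (e) net 98−45=53 ≥ 53 — meets.
  Stage II.1 carried; the burden shifts to the franchisor.
Stage II.2 (franchisor, a preponderance, weight is at least 53): (f) net 99−47=52 < 53 — fails.
  Stage II.2 not carried; the franchisor fails its burden.
The analysis ends at Stage II.2; the franchisee prevails on this issue.
Per-issue: Issue I → franchisor; Issue II → franchisee. The franchisee must prevail on at least one issue; overall, the franchisee prevails.

franchisee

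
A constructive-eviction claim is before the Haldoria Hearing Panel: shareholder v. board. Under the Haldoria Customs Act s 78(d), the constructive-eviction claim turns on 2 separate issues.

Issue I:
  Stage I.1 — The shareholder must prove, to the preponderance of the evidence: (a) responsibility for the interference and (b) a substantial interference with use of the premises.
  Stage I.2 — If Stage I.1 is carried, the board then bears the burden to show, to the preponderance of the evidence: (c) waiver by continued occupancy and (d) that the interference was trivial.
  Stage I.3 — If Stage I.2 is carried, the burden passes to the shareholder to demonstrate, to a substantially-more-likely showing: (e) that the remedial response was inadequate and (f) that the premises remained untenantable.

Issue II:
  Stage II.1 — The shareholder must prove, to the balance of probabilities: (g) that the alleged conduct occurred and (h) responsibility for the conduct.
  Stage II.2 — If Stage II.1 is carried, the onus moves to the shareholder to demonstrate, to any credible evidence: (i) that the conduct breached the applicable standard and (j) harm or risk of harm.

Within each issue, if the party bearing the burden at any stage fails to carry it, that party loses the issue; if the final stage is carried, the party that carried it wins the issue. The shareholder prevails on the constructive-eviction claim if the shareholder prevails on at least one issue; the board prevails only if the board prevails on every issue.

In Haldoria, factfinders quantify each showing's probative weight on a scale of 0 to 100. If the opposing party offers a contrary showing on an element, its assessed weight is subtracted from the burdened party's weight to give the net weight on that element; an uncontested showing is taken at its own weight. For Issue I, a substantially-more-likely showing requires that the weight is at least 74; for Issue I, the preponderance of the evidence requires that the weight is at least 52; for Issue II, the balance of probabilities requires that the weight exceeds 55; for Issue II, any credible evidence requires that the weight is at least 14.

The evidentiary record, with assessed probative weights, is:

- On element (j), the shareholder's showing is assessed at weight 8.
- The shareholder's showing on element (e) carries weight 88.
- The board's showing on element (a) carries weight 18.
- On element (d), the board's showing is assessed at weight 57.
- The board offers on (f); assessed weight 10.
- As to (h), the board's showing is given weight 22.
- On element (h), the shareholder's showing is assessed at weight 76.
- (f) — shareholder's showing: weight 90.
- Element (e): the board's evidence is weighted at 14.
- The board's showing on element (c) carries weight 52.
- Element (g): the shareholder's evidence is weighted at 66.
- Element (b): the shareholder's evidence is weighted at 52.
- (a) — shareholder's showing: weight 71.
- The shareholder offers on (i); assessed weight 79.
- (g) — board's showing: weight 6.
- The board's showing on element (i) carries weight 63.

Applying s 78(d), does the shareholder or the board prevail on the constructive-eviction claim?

— Issue I —
At Stage I.1 the shareholder must meet the preponderance of the evidence (weight is at least 52): on (a) the weight is 71 less the opposing 18 gives net 53, which does reach 52, so (a) meets the standard; on (b) the weight is 52, ≥ 52, so (b) meets the standard.
  Stage I.1 is satisfied; the onus moves to the board.
At Stage I.2 the board must meet the preponderance of the evidence (weight is at least 52): on (c) the weight is 52, ≥ 52, so (c) meets the standard; on (d) the weight is 57, ≥ 52, so (d) meets the standard.
  All elements met. The burden passes to the shareholder.
At Stage I.3 the shareholder must meet a substantially-more-likely showing (weight is at least 74): on (e) the weight is 88 less the opposing 14 gives net 74, ≥ 74, so (e) meets the standard; on (f) the weight is 90 less the opposing 10 gives net 80, ≥ 74, so (f) meets the standard.
  The shareholder carries the last stage.
With every stage satisfied, the shareholder prevails on this issue.
— Issue II —
Stage II.1 (shareholder, the balance of probabilities, weight exceeds 55): (g) net 66−6=60 > 55 — meets; (h) net 76−22=54 ≤ 55 — fails.
  The shareholder does not carry Stage II.1.
The board prevails on this issue.
Per-issue: Issue I → shareholder; Issue II → board. The shareholder must prevail on at least one issue; overall, the shareholder prevails.

shareholder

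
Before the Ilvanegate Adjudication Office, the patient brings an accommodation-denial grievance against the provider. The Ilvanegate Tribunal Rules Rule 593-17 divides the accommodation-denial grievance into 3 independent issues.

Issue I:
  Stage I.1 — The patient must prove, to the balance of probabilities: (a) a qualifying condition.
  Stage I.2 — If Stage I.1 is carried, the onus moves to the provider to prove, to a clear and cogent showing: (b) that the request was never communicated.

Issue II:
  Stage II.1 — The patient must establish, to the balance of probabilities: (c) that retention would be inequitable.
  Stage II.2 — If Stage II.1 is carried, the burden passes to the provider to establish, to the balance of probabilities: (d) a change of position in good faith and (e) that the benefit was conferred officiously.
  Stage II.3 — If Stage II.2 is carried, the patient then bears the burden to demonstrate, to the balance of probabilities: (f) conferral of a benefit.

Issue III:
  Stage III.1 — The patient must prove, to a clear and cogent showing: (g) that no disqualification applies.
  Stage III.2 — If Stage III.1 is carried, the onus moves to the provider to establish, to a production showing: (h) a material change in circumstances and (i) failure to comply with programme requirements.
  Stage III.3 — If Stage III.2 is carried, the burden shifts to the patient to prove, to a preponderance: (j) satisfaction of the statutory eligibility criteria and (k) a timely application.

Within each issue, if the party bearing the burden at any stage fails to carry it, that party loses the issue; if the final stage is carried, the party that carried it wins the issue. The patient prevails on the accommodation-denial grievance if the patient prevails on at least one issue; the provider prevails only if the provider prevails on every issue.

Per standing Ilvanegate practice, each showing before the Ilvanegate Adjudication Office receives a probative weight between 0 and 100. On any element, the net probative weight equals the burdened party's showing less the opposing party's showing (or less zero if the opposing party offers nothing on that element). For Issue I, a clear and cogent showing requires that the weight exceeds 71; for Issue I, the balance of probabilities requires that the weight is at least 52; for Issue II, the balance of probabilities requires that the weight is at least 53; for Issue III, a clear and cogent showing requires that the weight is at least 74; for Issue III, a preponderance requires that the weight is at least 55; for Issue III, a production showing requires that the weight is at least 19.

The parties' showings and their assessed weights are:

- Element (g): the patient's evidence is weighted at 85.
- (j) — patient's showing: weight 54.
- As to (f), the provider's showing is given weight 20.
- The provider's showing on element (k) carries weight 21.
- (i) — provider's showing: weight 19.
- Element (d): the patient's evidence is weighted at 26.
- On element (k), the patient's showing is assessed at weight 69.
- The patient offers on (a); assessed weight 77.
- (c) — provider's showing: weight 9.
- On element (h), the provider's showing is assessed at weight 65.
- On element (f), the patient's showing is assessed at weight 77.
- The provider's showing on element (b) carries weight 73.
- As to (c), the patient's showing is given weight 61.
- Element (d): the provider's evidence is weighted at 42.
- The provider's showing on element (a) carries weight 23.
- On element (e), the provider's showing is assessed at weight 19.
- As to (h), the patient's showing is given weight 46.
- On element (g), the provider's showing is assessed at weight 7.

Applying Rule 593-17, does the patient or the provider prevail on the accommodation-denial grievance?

provider

— Issue I —
Stage I.1 — burden on patient; standard: the balance of probabilities (weight is at least 52).
    (a): 77 − 23 = 54 ≥ 52 [met]
  All elements met. The burden passes to the provider.
Stage I.2 — burden on provider; standard: a clear and cogent showing (weight exceeds 71).
    (b): 73 > 71 [met]
  Stage I.2 carried; the final stage is satisfied.
Every stage carried; the provider prevails on this issue.
— Issue II —
Stage II.1 (patient, the balance of probabilities, weight is at least 53): (c) net 61−9=52 < 53 — fails.
  Stage II.1 not carried; the patient fails its burden.
The provider prevails on this issue.
— Issue III —
At Stage III.1 the patient must meet a clear and cogent showing (weight is at least 74): on (g) the weight is 85 less the opposing 7 gives net 78, ≥ 74, so (g) meets the standard.
  Stage III.1 is satisfied; the onus moves to the provider.
At Stage III.2 the provider must meet a production showing (weight is at least 19): on (h) the weight is 65 less the opposing 46 gives net 19, ≥ 19, so (h) meets the standard; on (i) the weight is 19, ≥ 19, so (i) meets the standard.
  Stage III.2 carried; the burden shifts to the patient.
At Stage III.3 the patient must meet a preponderance (weight is at least 55): on (j) the weight is 54, which does not reach 55, so (j) does not meet the standard; on (k) the weight is 69 less the opposing 21 gives net 48, < 55, so (k) does not meet the standard.
  Not every element is met, so the patient fails to carry Stage III.3.
The provider prevails on this issue.
Per-issue: Issue I → provider; Issue II → provider; Issue III → provider. The patient must prevail on at least one issue; overall, the provider prevails.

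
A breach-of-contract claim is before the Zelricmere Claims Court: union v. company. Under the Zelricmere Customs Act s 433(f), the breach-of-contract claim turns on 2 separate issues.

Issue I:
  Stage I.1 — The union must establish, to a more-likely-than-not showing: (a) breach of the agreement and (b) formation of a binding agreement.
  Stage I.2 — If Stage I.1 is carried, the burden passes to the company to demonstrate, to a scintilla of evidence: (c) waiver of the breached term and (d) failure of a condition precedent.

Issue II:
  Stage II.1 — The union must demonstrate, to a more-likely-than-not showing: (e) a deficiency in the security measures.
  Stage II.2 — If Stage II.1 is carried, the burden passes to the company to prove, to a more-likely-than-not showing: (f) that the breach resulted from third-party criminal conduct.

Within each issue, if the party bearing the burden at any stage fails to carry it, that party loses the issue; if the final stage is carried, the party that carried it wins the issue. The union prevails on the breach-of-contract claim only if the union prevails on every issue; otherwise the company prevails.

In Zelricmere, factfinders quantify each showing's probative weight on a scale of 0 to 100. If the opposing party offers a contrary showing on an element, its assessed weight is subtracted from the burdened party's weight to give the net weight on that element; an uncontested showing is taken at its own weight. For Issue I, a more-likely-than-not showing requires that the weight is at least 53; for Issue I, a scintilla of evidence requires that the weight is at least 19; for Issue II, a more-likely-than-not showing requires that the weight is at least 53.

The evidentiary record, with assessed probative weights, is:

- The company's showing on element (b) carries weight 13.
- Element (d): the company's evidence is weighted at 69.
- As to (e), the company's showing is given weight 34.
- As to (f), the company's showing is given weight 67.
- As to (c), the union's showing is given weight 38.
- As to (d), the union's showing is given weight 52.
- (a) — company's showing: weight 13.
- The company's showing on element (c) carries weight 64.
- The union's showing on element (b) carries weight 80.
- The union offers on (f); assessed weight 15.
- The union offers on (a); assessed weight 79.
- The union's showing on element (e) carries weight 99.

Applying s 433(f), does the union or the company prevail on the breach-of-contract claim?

— Issue I —
At Stage I.1 the union must meet a more-likely-than-not showing (weight is at least 53): on (a) the weight is 79 less the opposing 13 gives net 66, which does reach 53, so (a) meets the standard; on (b) the weight is 80 less the opposing 13 gives net 67, which does reach 53, so (b) meets the standard.
  Stage I.1 is satisfied; the onus moves to the company.
At Stage I.2 the company must meet a scintilla of evidence (weight is at least 19): on (c) the weight is 64 less the opposing 38 gives net 26, which does reach 19, so (c) meets the standard; on (d) the weight is 69 less the opposing 52 gives net 17, which does not reach 19, so (d) does not meet the standard.
  The company does not carry Stage I.2.
The union prevails on this issue.
— Issue II —
Stage II.1 — burden on union; standard: a more-likely-than-not showing (weight is at least 53).
    (e): 99 − 34 = 65 ≥ 53 [met]
  All elements met. The burden passes to the company.
Stage II.2 — burden on company; standard: a more-likely-than-not showing (weight is at least 53).
    (f): 67 − 15 = 52 < 53 [not met]
  The company does not carry Stage II.2.
The union prevails on this issue.
Per-issue: Issue I → union; Issue II → union. The union must prevail on every issue; overall, the union prevails.

union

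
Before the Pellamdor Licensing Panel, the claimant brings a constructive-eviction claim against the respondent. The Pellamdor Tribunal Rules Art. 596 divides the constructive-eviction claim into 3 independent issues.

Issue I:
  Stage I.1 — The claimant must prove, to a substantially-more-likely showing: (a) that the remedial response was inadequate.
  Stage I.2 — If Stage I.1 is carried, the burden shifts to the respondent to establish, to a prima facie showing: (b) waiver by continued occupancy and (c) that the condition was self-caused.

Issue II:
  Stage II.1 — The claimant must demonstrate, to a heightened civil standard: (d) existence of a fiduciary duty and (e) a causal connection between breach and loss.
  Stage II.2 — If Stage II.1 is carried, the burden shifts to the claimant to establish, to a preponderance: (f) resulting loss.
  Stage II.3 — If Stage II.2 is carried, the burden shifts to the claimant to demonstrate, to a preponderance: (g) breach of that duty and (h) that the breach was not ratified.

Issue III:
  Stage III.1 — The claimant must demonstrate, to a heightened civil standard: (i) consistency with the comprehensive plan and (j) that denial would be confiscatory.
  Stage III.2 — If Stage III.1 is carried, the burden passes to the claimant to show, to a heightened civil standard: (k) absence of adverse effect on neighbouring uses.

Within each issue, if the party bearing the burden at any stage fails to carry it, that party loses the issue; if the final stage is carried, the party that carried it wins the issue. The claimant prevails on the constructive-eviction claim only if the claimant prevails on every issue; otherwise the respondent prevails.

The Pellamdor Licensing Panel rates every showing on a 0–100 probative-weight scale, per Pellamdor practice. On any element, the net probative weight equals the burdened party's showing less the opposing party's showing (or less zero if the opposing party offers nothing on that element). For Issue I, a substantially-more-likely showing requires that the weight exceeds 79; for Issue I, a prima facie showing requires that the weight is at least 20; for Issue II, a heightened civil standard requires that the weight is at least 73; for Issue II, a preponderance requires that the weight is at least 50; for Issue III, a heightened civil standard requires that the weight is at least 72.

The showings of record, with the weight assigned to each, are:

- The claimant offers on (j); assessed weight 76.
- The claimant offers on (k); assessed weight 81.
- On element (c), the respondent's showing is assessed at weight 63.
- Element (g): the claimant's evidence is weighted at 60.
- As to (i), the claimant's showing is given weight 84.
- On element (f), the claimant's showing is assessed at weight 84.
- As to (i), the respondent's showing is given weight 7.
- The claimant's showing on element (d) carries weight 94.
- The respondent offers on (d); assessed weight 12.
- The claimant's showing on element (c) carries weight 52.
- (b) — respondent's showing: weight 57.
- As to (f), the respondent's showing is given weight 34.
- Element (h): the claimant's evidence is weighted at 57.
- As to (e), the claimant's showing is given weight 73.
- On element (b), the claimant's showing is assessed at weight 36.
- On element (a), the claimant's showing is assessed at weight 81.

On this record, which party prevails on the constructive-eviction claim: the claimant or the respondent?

claimant

— Issue I —
Stage I.1 — burden on claimant; standard: a substantially-more-likely showing (weight exceeds 79).
    (a): 81 > 79 [met]
  The claimant carries Stage I.1; the respondent now bears the burden.
Stage I.2 — burden on respondent; standard: a prima facie showing (weight is at least 20).
    (b): 57 − 36 = 21 ≥ 20 [met]
    (c): 63 − 52 = 11 < 20 [not met]
  Not every element is met, so the respondent fails to carry Stage I.2.
The analysis ends at Stage I.2; the claimant prevails on this issue.
— Issue II —
At Stage II.1 the claimant must meet a heightened civil standard (weight is at least 73): on (d) the weight is 94 less the opposing 12 gives net 82, ≥ 73, so (d) meets the standard; on (e) the weight is 73, which does reach 73, so (e) meets the standard.
  Stage II.1 is satisfied; the claimant continues to bear the burden.
At Stage II.2 the claimant must meet a preponderance (weight is at least 50): on (f) the weight is 84 less the opposing 34 gives net 50, which does reach 50, so (f) meets the standard.
  Stage II.2 is satisfied; the claimant continues to bear the burden.
At Stage II.3 the claimant must meet a preponderance (weight is at least 50): on (g) the weight is 60, which does reach 50, so (g) meets the standard; on (h) the weight is 57, which does reach 50, so (h) meets the standard.
  Stage II.3 carried; the final stage is satisfied.
Every stage carried; the claimant prevails on this issue.
— Issue III —
Stage III.1 (claimant, a heightened civil standard, weight is at least 72): (i) net 84−7=77 ≥ 72 — meets; (j) 76 ≥ 72 — meets.
  Stage III.1 is satisfied; the claimant continues to bear the burden.
Stage III.2 (claimant, a heightened civil standard, weight is at least 72): (k) 81 ≥ 72 — meets.
  The claimant carries the last stage.
Every stage carried; the claimant prevails on this issue.
Per-issue: Issue I → claimant; Issue II → claimant; Issue III → claimant. The claimant must prevail on every issue; overall, the claimant prevails.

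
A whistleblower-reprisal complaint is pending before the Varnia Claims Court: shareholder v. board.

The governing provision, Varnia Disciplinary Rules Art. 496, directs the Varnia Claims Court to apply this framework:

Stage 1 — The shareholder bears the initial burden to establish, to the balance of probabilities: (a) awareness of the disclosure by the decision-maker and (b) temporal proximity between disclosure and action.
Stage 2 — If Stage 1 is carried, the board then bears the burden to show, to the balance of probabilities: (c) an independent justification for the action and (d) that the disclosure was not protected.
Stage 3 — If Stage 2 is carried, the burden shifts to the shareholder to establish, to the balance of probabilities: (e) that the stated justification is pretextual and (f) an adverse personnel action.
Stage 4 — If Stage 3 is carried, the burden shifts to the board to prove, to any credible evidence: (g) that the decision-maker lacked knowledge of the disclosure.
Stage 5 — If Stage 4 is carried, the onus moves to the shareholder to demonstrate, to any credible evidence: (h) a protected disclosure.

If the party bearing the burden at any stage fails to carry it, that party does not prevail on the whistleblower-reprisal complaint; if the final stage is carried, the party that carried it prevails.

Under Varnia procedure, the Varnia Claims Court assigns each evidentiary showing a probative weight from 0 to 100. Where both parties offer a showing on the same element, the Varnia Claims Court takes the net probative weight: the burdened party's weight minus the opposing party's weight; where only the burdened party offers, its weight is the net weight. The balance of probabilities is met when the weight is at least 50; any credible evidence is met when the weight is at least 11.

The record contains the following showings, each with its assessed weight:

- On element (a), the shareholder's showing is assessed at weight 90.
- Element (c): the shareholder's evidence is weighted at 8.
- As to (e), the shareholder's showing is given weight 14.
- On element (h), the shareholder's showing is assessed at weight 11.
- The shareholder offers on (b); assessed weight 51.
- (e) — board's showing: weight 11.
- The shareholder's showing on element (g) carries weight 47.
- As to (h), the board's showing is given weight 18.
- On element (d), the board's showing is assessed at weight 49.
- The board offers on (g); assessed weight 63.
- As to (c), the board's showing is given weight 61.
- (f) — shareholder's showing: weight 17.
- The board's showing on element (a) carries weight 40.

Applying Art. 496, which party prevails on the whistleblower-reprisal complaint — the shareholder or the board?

At Stage 1 the shareholder must meet the balance of probabilities (weight is at least 50): on (a) the weight is 90 less the opposing 40 gives net 50, ≥ 50, so (a) meets the standard; on (b) the weight is 51, ≥ 50, so (b) meets the standard.
  Stage 1 is satisfied; the onus moves to the board.
At Stage 2 the board must meet the balance of probabilities (weight is at least 50): on (c) the weight is 61 less the opposing 8 gives net 53, ≥ 50, so (c) meets the standard; on (d) the weight is 49, < 50, so (d) does not meet the standard.
  Not every element is met, so the board fails to carry Stage 2.
The shareholder prevails.

shareholder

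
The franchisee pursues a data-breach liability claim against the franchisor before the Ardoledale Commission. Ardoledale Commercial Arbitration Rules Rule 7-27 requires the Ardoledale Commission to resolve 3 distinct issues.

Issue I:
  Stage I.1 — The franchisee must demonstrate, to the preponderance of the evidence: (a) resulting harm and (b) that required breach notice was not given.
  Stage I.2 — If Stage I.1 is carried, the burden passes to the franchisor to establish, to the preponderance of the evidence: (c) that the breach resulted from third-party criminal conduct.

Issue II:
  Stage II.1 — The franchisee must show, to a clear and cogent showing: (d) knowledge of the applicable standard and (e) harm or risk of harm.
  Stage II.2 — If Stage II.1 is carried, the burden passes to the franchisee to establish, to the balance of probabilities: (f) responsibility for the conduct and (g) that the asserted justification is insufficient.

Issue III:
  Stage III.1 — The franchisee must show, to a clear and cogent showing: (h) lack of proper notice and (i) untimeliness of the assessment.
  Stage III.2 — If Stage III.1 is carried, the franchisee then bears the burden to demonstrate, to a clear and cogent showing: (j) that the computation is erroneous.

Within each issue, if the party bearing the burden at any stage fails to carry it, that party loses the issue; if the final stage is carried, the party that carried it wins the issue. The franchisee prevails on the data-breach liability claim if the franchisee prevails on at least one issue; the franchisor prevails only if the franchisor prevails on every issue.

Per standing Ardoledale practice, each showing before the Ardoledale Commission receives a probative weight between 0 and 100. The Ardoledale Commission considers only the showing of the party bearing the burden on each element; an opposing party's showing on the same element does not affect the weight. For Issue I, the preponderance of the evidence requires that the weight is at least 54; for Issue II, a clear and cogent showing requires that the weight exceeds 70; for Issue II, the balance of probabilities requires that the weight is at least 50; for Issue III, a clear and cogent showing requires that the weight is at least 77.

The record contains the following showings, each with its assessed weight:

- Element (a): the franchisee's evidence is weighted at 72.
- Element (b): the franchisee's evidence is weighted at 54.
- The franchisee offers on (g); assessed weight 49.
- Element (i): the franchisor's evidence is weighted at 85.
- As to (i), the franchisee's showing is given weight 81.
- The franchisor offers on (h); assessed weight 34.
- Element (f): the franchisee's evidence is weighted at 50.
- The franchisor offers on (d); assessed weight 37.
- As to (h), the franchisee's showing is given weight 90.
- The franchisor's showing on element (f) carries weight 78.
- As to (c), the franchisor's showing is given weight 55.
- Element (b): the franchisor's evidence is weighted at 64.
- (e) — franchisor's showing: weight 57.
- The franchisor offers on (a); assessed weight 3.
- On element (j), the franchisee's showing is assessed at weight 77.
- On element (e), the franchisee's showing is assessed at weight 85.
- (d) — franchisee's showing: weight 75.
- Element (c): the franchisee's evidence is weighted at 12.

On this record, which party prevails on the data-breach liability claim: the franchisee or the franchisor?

— Issue I —
At Stage I.1 the franchisee must meet the preponderance of the evidence (weight is at least 54): on (a) the weight is 72 (the franchisor's 3 is given no effect), ≥ 54, so (a) meets the standard; on (b) the weight is 54 (the franchisor's 64 is given no effect), which does reach 54, so (b) meets the standard.
  All elements met. The burden passes to the franchisor.
At Stage I.2 the franchisor must meet the preponderance of the evidence (weight is at least 54): on (c) the weight is 55 (the franchisee's 12 is given no effect), which does reach 54, so (c) meets the standard.
  All elements met at the final stage.
Every stage carried; the franchisor prevails on this issue.
— Issue II —
Stage II.1 (franchisee, a clear and cogent showing, weight exceeds 70): (d) 75 (franchisor's 37 disregarded) > 70 — meets; (e) 85 (franchisor's 57 disregarded) > 70 — meets.
  All elements met. The franchisee retains the burden for Stage II.2.
Stage II.2 (franchisee, the balance of probabilities, weight is at least 50): (f) 50 (franchisor's 78 disregarded) ≥ 50 — meets; (g) 49 < 50 — fails.
  Stage II.2 not carried; the franchisee fails its burden.
The analysis ends at Stage II.2; the franchisor prevails on this issue.
— Issue III —
At Stage III.1 the franchisee must meet a clear and cogent showing (weight is at least 77): on (h) the weight is 90 (the franchisor's 34 is given no effect), which does reach 77, so (h) meets the standard; on (i) the weight is 81 (the franchisor's 85 is given no effect), which does reach 77, so (i) meets the standard.
  Stage III.1 is satisfied; the franchisee continues to bear the burden.
At Stage III.2 the franchisee must meet a clear and cogent showing (weight is at least 77): on (j) the weight is 77, which does reach 77, so (j) meets the standard.
  Stage III.2 carried; the final stage is satisfied.
With every stage satisfied, the franchisee prevails on this issue.
Per-issue: Issue I → franchisor; Issue II → franchisor; Issue III → franchisee. The franchisee must prevail on at least one issue; overall, the franchisee prevails.

franchisee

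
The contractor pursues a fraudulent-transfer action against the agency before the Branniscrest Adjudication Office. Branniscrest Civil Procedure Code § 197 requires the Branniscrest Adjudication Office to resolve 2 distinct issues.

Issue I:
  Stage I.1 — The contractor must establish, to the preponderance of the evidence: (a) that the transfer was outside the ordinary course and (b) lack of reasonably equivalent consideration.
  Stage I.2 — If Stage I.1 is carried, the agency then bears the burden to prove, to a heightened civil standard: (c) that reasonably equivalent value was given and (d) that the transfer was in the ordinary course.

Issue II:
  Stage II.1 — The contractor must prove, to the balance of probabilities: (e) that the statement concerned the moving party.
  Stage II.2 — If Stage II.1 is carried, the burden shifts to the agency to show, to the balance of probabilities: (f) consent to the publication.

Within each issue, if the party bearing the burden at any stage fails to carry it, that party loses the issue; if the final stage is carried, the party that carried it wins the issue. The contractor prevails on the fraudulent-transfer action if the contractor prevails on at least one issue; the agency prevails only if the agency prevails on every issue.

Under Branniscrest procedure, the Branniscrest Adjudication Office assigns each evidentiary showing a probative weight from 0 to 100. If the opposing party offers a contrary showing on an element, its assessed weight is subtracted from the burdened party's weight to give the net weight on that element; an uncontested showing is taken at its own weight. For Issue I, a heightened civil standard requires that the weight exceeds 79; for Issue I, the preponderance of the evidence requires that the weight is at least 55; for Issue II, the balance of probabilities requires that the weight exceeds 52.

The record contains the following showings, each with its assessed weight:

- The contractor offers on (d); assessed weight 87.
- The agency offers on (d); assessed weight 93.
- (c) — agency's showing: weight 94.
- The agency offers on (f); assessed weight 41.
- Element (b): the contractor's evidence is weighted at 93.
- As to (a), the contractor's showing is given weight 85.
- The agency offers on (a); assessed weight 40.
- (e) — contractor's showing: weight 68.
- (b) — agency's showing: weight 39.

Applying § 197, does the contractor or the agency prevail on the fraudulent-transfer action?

— Issue I —
Stage I.1 — burden on contractor; standard: the preponderance of the evidence (weight is at least 55).
    (a): 85 − 40 = 45 < 55 [not met]
    (b): 93 − 39 = 54 < 55 [not met]
  Not every element is met, so the contractor fails to carry Stage I.1.
The agency prevails on this issue.
— Issue II —
At Stage II.1 the contractor must meet the balance of probabilities (weight exceeds 52): on (e) the weight is 68, > 52, so (e) meets the standard.
  The contractor carries Stage II.1; the agency now bears the burden.
At Stage II.2 the agency must meet the balance of probabilities (weight exceeds 52): on (f) the weight is 41, which does not exceed 52, so (f) does not meet the standard.
  The agency does not carry Stage II.2.
The contractor prevails on this issue.
Per-issue: Issue I → agency; Issue II → contractor. The contractor must prevail on at least one issue; overall, the contractor prevails.

contractor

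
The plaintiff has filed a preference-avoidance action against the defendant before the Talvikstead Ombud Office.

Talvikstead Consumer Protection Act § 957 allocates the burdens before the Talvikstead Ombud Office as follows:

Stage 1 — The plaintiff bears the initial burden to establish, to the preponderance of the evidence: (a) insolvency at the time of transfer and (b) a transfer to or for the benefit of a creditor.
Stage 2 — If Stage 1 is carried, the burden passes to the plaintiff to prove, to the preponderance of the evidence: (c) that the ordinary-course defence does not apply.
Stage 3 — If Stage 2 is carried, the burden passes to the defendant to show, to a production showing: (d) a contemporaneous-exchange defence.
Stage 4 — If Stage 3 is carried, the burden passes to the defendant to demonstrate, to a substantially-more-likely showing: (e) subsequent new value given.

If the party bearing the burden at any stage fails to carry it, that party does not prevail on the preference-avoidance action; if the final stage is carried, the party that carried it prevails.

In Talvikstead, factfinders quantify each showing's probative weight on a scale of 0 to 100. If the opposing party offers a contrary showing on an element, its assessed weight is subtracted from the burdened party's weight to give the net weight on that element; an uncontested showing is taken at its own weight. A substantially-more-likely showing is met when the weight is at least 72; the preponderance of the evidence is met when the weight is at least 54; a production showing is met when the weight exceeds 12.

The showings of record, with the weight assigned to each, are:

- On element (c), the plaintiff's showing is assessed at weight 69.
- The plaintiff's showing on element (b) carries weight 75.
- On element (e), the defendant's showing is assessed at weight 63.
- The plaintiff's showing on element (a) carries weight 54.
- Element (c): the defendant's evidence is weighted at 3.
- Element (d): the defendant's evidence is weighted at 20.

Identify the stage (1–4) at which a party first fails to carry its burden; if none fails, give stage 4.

Stage 1 — burden on plaintiff; standard: the preponderance of the evidence (weight is at least 54).
    (a): 54 ≥ 54 [met]
    (b): 75 ≥ 54 [met]
  All elements met. The plaintiff retains the burden for Stage 2.
Stage 2 — burden on plaintiff; standard: the preponderance of the evidence (weight is at least 54).
    (c): 69 − 3 = 66 ≥ 54 [met]
  Stage 2 carried; the burden shifts to the defendant.
Stage 3 — burden on defendant; standard: a production showing (weight exceeds 12).
    (d): 20 > 12 [met]
  Stage 3 carried; the burden remains with the defendant.
Stage 4 — burden on defendant; standard: a substantially-more-likely showing (weight is at least 72).
    (e): 63 < 72 [not met]
  Not every element is met, so the defendant fails to carry Stage 4.
So the plaintiff prevails.

stage 4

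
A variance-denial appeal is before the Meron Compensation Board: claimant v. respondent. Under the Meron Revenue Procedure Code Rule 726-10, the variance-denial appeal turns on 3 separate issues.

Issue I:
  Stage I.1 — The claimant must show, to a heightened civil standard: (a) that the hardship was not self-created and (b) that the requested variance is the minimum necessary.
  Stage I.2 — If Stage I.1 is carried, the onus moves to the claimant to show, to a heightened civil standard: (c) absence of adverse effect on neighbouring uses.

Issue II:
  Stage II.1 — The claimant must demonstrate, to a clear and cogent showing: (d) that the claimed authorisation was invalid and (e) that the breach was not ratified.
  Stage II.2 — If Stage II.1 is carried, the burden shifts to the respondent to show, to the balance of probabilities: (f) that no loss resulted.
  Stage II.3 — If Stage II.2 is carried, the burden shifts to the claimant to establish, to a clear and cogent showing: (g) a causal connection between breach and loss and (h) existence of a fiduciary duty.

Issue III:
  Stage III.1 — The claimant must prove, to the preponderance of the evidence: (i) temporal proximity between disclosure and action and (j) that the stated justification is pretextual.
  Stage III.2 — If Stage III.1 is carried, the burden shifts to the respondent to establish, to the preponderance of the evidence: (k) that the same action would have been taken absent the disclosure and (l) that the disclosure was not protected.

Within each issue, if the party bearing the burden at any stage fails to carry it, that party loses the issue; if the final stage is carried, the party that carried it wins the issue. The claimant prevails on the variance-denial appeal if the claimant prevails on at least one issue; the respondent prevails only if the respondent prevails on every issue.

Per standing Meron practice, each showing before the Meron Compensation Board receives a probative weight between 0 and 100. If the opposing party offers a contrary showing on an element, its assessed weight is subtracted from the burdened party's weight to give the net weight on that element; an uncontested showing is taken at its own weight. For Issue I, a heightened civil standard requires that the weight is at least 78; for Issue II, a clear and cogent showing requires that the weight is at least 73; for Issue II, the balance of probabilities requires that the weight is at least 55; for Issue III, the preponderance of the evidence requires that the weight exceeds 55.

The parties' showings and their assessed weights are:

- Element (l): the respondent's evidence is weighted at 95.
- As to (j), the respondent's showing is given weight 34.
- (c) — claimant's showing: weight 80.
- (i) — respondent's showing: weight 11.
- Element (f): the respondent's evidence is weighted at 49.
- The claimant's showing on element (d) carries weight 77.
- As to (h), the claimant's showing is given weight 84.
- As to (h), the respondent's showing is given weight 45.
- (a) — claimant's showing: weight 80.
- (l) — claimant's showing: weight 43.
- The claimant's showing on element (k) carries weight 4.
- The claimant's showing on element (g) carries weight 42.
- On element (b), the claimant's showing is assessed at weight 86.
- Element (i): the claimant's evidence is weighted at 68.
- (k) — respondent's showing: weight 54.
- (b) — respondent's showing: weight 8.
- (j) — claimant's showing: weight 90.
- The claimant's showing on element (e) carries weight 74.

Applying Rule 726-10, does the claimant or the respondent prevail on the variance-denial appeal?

claimant

— Issue I —
At Stage I.1 the claimant must meet a heightened civil standard (weight is at least 78): on (a) the weight is 80, ≥ 78, so (a) meets the standard; on (b) the weight is 86 less the opposing 8 gives net 78, ≥ 78, so (b) meets the standard.
  All elements met. The claimant retains the burden for Stage I.2.
At Stage I.2 the claimant must meet a heightened civil standard (weight is at least 78): on (c) the weight is 80, ≥ 78, so (c) meets the standard.
  The claimant carries the last stage.
With every stage satisfied, the claimant prevails on this issue.
— Issue II —
Stage II.1 — burden on claimant; standard: a clear and cogent showing (weight is at least 73).
    (d): 77 ≥ 73 [met]
    (e): 74 ≥ 73 [met]
  All elements met. The burden passes to the respondent.
Stage II.2 — burden on respondent; standard: the balance of probabilities (weight is at least 55).
    (f): 49 < 55 [not met]
  The respondent does not carry Stage II.2.
The claimant prevails on this issue.
— Issue III —
Stage III.1 — burden on claimant; standard: the preponderance of the evidence (weight exceeds 55).
    (i): 68 − 11 = 57 > 55 [met]
    (j): 90 − 34 = 56 > 55 [met]
  All elements met. The burden passes to the respondent.
Stage III.2 — burden on respondent; standard: the preponderance of the evidence (weight exceeds 55).
    (k): 54 − 4 = 50 ≤ 55 [not met]
    (l): 95 − 43 = 52 ≤ 55 [not met]
  The respondent does not carry Stage III.2.
So the claimant prevails on this issue.
Per-issue: Issue I → claimant; Issue II → claimant; Issue III → claimant. The claimant must prevail on at least one issue; overall, the claimant prevails.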